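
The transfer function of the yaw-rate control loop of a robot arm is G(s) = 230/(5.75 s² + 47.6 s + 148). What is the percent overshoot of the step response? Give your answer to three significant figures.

%OS ≈ 1.19%

Dividing through by 5.75: denominator becomes s² + 8.278 s + 25.74.
So ω_n = √25.74 = 5.07 rad/s and ζ = 8.278/(2·5.07) = 0.816.
%OS = 100·exp(−πζ/√(1−ζ²)) = 1.19%.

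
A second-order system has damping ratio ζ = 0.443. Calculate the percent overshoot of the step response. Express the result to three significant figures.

%OS ≈ 21.2%

For an underdamped second-order system, %OS = 100·exp(−πζ/√(1−ζ²)).
πζ/√(1−ζ²) = π·0.443/√(1−0.196) = 1.552, so %OS = 100·e^(−1.552) = 21.2%.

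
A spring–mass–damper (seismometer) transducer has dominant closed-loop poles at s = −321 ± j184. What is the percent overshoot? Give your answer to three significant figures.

%OS ≈ 0.417%

|pole| = ω_n = √(321² + 184²) = 370 rad/s; ζ = cos θ = σ/ω_n = 0.868.
%OS = 100·exp(−πζ/√(1−ζ²)) = 0.417%.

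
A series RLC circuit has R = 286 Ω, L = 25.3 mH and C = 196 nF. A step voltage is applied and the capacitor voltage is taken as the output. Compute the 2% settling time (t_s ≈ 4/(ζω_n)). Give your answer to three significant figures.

For a series RLC circuit (capacitor voltage as output), ω_n = 1/√(LC) = 1/√(25.3 mH · 196 nF) = 14200 rad/s.
ζ = (R/2)·√(C/L) = (286/2)·√(196 nF/25.3 mH) = 0.398.
t_s ≈ 4/(ζω_n) = 0.000708 s.

t_s ≈ 0.000708 s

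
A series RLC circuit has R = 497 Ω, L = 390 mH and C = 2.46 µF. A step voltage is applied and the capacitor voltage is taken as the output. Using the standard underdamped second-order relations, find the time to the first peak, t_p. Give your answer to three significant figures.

For a series RLC circuit (capacitor voltage as output), ω_n = 1/√(LC) = 1/√(390 mH · 2.46 µF) = 1020 rad/s.
ζ = (R/2)·√(C/L) = (497/2)·√(2.46 µF/390 mH) = 0.624.
The damped frequency ω_d = ω_n√(1−ζ²) = 798 rad/s. t_p = π/ω_d = 0.00394 s.

t_p ≈ 0.00394 s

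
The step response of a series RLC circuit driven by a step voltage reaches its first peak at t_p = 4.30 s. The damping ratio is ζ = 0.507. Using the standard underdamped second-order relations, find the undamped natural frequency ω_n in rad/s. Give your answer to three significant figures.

Peak time t_p = π/ω_d, so ω_d = π/t_p = π/4.30 = 0.731 rad/s.
ω_n = ω_d/√(1−ζ²) = 0.731/√0.743 = 0.848 rad/s.

ω_n ≈ 0.848 rad/s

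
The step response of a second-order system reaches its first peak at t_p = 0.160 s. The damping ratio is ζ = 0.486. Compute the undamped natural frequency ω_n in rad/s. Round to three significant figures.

ω_n ≈ 22.5 rad/s

Peak time t_p = π/ω_d, so ω_d = π/t_p = π/0.160 = 19.6 rad/s.
ω_n = ω_d/√(1−ζ²) = 19.6/√0.764 = 22.5 rad/s.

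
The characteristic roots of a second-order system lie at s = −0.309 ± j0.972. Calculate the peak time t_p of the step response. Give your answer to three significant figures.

t_p ≈ 3.23 s

t_p = π/ω_d with ω_d = 0.972 (the imaginary part), so t_p = 3.23 s.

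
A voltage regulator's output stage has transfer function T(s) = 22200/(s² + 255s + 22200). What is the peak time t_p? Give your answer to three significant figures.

t_p ≈ 0.0407 s

Matching coefficients with s² + 2ζω_n s + ω_n² gives ω_n² = 22200 ⇒ ω_n = 149 rad/s, and ζ = 255/(2ω_n) = 0.856.
The damped frequency ω_d = ω_n√(1−ζ²) = 77.1 rad/s. Then t_p = π/ω_d = 0.0407 s.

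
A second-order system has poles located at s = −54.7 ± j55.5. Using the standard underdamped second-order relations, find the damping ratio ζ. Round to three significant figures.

|pole| = ω_n = √(54.7² + 55.5²) = 77.9 rad/s; ζ = cos θ = σ/ω_n = 0.702.

ζ ≈ 0.702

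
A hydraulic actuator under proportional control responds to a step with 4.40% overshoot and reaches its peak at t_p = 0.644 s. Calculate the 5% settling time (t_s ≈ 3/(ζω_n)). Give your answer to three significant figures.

t_s ≈ 0.619 s

ζ from %OS: ζ = |ln 0.0440|/√(π²+ln²0.0440) = 0.705.
t_p = π/ω_d ⇒ ω_d = 4.88 rad/s; then ω_n = ω_d/√(1−ζ²) = 6.88 rad/s.
t_s ≈ 3/(ζω_n) = 3/(0.705·6.88) = 0.619 s.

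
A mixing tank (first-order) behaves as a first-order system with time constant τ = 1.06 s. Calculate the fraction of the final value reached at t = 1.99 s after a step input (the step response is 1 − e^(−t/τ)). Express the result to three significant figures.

y/y_∞ ≈ 0.847

y(t)/y_∞ = 1 − e^(−t/τ) = 1 − e^(−1.99/1.06) = 1 − e^(−1.88) = 0.847.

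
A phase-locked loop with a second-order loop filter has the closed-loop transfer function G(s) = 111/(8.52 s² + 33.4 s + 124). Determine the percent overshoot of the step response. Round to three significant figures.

%OS ≈ 15.2%

Dividing through by 8.52: denominator becomes s² + 3.920 s + 14.55.
So ω_n = √14.55 = 3.81 rad/s and ζ = 3.920/(2·3.81) = 0.514.
%OS = 100·exp(−πζ/√(1−ζ²)) = 15.2%.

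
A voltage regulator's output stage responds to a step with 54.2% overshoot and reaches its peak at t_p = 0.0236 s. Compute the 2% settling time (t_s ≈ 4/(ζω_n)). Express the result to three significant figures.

t_s ≈ 0.154 s

ζ from %OS: ζ = |ln 0.542|/√(π²+ln²0.542) = 0.191.
t_p = π/ω_d ⇒ ω_d = 133 rad/s; then ω_n = ω_d/√(1−ζ²) = 136 rad/s.
t_s ≈ 4/(ζω_n) = 4/(0.191·136) = 0.154 s.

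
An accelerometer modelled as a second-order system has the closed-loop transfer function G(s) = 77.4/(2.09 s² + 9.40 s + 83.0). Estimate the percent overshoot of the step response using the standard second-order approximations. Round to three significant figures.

%OS ≈ 30.1%

Dividing through by 2.09: denominator becomes s² + 4.498 s + 39.71.
So ω_n = √39.71 = 6.30 rad/s and ζ = 4.498/(2·6.30) = 0.357.
Overshoot: exp(−π·0.357/√(1−0.357²)) = 0.301, i.e. 30.1%.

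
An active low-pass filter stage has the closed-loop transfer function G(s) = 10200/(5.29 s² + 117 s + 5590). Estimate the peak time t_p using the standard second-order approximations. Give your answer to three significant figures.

Dividing through by 5.29: denominator becomes s² + 22.12 s + 1057.
So ω_n = √1057 = 32.5 rad/s and ζ = 22.12/(2·32.5) = 0.340.
The damped frequency ω_d = ω_n√(1−ζ²) = 30.6 rad/s. t_p = π/ω_d = 0.103 s.

t_p ≈ 0.103 s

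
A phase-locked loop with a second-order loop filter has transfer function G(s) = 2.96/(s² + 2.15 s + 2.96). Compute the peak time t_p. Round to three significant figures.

t_p ≈ 2.34 s

ω_n = √2.96 = 1.72 rad/s; ζ = 2.15/(2·1.72) = 0.625.
The damped frequency ω_d = ω_n√(1−ζ²) = 1.34 rad/s. Then t_p = π/ω_d = 2.34 s.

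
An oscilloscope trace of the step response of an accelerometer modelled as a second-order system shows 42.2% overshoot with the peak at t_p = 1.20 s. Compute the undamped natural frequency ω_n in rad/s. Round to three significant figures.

ω_n ≈ 2.71 rad/s

From the overshoot, ζ = −ln(OS)/√(π²+ln²(OS)) = 0.265.
From t_p = π/ω_d, ω_d = π/1.20 = 2.62 rad/s, so ω_n = ω_d/√(1−ζ²) = 2.71 rad/s.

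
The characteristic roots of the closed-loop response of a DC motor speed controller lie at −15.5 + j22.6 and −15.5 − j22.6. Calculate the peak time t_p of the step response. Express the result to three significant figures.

t_p ≈ 0.139 s

t_p = π/ω_d with ω_d = 22.6 (the imaginary part), so t_p = 0.139 s.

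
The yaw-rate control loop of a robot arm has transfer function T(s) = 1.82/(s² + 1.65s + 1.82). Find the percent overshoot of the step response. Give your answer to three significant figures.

%OS ≈ 8.82%

Matching coefficients with s² + 2ζω_n s + ω_n² gives ω_n² = 1.82 ⇒ ω_n = 1.35 rad/s, and ζ = 1.65/(2ω_n) = 0.612.
%OS = 100·exp(−πζ/√(1−ζ²)) = 8.82%.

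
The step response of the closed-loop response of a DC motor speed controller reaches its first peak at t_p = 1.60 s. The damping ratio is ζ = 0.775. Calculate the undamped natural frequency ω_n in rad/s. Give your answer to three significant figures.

Peak time t_p = π/ω_d, so ω_d = π/t_p = π/1.60 = 1.96 rad/s.
ω_n = ω_d/√(1−ζ²) = 1.96/√0.399 = 3.11 rad/s.

ω_n ≈ 3.11 rad/s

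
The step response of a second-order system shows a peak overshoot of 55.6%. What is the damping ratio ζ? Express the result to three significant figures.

ζ ≈ 0.184

ζ = −ln(OS)/√(π² + (ln OS)²). With OS = 0.556, ln OS = −0.5870 and ζ = 0.5870/3.196 = 0.184.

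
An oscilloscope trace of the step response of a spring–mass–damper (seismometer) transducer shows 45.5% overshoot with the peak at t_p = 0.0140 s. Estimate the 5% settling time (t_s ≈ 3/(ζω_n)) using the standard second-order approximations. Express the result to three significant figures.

ζ from %OS: ζ = |ln 0.455|/√(π²+ln²0.455) = 0.243.
t_p = π/ω_d ⇒ ω_d = 224 rad/s; then ω_n = ω_d/√(1−ζ²) = 231 rad/s.
t_s ≈ 3/(ζω_n) = 3/(0.243·231) = 0.0533 s.

t_s ≈ 0.0533 s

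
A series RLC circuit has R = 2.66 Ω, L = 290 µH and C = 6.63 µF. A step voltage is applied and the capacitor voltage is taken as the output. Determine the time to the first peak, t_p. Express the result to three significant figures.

t_p ≈ 0.000141 s

For a series RLC circuit (capacitor voltage as output), ω_n = 1/√(LC) = 1/√(290 µH · 6.63 µF) = 22800 rad/s.
ζ = (R/2)·√(C/L) = (2.66/2)·√(6.63 µF/290 µH) = 0.201.
The damped frequency ω_d = ω_n√(1−ζ²) = 22300 rad/s. t_p = π/ω_d = 0.000141 s.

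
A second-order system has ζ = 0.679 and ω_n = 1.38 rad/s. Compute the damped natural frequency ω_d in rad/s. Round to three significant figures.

ω_d = ω_n√(1−ζ²) = 1.38·√0.539 = 1.01 rad/s.

ω_d ≈ 1.01 rad/s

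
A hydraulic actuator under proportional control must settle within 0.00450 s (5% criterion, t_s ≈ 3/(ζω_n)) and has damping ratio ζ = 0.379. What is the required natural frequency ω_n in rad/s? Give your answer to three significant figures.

Rearranging t_s ≈ 3/(ζω_n) gives ω_n = 3/(ζ·t_s) = 3/(0.379 × 0.00450) = 1760 rad/s.

ω_n ≈ 1760 rad/s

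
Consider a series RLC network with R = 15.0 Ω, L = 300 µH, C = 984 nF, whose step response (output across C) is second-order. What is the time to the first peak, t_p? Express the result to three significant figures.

For a series RLC circuit (capacitor voltage as output), ω_n = 1/√(LC) = 1/√(300 µH · 984 nF) = 58200 rad/s.
ζ = (R/2)·√(C/L) = (15.0/2)·√(984 nF/300 µH) = 0.430.
The damped frequency ω_d = ω_n√(1−ζ²) = 52600 rad/s. t_p = π/ω_d = 0.0000598 s.

t_p ≈ 0.0000598 s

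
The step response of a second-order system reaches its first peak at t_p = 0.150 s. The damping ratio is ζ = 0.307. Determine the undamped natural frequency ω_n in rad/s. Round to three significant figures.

Peak time t_p = π/ω_d, so ω_d = π/t_p = π/0.150 = 20.9 rad/s.
ω_n = ω_d/√(1−ζ²) = 20.9/√0.906 = 22.0 rad/s.

ω_n ≈ 22.0 rad/s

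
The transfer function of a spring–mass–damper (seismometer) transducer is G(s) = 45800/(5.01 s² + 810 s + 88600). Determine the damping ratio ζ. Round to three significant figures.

Dividing through by 5.01: denominator becomes s² + 161.7 s + 17680.
So ω_n = √17680 = 133 rad/s and ζ = 161.7/(2·133) = 0.608.

ζ ≈ 0.608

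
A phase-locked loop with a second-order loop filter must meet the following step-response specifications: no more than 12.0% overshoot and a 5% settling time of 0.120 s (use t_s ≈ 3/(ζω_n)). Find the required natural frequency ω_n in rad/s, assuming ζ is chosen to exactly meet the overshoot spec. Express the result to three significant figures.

ζ = −ln(OS)/√(π² + (ln OS)²). With OS = 0.120, ln OS = −2.120 and ζ = 2.120/3.790 = 0.559.
From t_s ≈ 3/(ζω_n): ω_n = 3/(ζ·t_s) = 3/(0.559·0.120) = 44.7 rad/s.

ω_n ≈ 44.7 rad/s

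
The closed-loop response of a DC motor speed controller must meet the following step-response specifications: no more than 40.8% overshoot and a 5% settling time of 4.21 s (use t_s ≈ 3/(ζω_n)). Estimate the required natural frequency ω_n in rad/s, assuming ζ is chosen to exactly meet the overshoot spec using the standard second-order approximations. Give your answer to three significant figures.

ζ = −ln(OS)/√(π² + (ln OS)²). With OS = 0.408, ln OS = −0.8965 and ζ = 0.8965/3.267 = 0.274.
Then ω_n = 3/(ζ t_s) = 3/(0.274 × 4.21) = 2.60 rad/s.

ω_n ≈ 2.60 rad/s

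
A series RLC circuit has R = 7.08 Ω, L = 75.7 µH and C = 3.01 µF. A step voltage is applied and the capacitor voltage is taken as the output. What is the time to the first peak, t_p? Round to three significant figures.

t_p ≈ 0.0000670 s

For a series RLC circuit (capacitor voltage as output), ω_n = 1/√(LC) = 1/√(75.7 µH · 3.01 µF) = 66200 rad/s.
ζ = (R/2)·√(C/L) = (7.08/2)·√(3.01 µF/75.7 µH) = 0.706.
ω_d = 66200·√(1 − 0.706²) = 46900 rad/s. t_p = π/ω_d = 0.0000670 s.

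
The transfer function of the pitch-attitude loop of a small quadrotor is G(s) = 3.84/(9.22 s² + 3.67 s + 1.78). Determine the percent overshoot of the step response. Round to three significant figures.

%OS ≈ 20.3%

Dividing through by 9.22: denominator becomes s² + 0.3980 s + 0.1931.
So ω_n = √0.1931 = 0.439 rad/s and ζ = 0.3980/(2·0.439) = 0.453.
Overshoot: exp(−π·0.453/√(1−0.453²)) = 0.203, i.e. 20.3%.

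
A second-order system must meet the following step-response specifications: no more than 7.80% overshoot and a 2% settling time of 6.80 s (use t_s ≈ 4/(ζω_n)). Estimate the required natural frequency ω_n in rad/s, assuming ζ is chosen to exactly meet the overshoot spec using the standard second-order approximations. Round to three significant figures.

Inverting the overshoot relation: ζ = |ln 0.0780|/√(π² + ln²0.0780) = 0.630.
Then ω_n = 4/(ζ t_s) = 4/(0.630 × 6.80) = 0.933 rad/s.

ω_n ≈ 0.933 rad/s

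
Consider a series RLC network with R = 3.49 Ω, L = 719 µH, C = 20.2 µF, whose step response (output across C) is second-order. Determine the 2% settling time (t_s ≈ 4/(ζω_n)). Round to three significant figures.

For a series RLC circuit (capacitor voltage as output), ω_n = 1/√(LC) = 1/√(719 µH · 20.2 µF) = 8300 rad/s.
ζ = (R/2)·√(C/L) = (3.49/2)·√(20.2 µF/719 µH) = 0.292.
t_s ≈ 4/(ζω_n) = 0.00165 s.

t_s ≈ 0.00165 s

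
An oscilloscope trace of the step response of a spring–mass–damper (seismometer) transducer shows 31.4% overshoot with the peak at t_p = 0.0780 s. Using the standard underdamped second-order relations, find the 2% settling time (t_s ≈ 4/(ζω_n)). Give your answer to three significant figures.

t_s ≈ 0.269 s

ζ from %OS: ζ = |ln 0.314|/√(π²+ln²0.314) = 0.346.
From t_p = π/ω_d, ω_d = π/0.0780 = 40.3 rad/s, so ω_n = ω_d/√(1−ζ²) = 42.9 rad/s.
t_s ≈ 4/(ζω_n) = 4/(0.346·42.9) = 0.269 s.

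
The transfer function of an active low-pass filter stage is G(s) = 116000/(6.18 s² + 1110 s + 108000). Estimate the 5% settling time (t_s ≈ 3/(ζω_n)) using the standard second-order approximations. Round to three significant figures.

t_s ≈ 0.0334 s

Dividing through by 6.18: denominator becomes s² + 179.6 s + 17480.
So ω_n = √17480 = 132 rad/s and ζ = 179.6/(2·132) = 0.679.
t_s ≈ 3/(ζω_n) = 0.0334 s.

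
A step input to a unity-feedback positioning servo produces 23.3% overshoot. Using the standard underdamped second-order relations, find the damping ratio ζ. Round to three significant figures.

ζ = −ln(OS)/√(π² + (ln OS)²). With OS = 0.233, ln OS = −1.457 and ζ = 1.457/3.463 = 0.421.

ζ ≈ 0.421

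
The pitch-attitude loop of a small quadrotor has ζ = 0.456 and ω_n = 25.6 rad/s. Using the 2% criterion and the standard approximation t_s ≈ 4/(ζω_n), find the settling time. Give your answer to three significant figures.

t_s ≈ 4/(ζω_n) = 4/(0.456 × 25.6) = 0.343 s.

t_s ≈ 0.343 s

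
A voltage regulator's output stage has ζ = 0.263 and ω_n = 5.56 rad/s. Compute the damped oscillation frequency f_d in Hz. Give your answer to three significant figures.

ω_d = ω_n√(1−ζ²) = 5.56·√0.931 = 5.36 rad/s.
f_d = ω_d/(2π) = 0.854 Hz.

f_d ≈ 0.854 Hz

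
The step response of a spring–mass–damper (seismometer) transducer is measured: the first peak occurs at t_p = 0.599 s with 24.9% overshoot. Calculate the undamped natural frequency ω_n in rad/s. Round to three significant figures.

From the overshoot, ζ = −ln(OS)/√(π²+ln²(OS)) = 0.405.
From t_p = π/ω_d, ω_d = π/0.599 = 5.24 rad/s, so ω_n = ω_d/√(1−ζ²) = 5.74 rad/s.

ω_n ≈ 5.74 rad/s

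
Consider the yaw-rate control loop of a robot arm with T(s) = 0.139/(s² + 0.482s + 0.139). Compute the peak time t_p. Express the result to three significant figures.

t_p ≈ 11.0 s

Comparing the denominator to s² + 2ζω_n s + ω_n²: ω_n = √0.139 = 0.373 rad/s, and 2ζω_n = 0.482 so ζ = 0.482/(2·0.373) = 0.646.
The damped frequency ω_d = ω_n√(1−ζ²) = 0.284 rad/s. Then t_p = π/ω_d = 11.0 s.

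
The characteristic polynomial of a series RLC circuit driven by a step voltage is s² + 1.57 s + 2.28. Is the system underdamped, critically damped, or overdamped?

underdamped

a² − 4b = 1.57² − 4·2.28 < 0 (complex roots); the system is underdamped.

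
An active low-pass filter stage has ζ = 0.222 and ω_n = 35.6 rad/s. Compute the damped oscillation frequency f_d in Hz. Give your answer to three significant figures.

f_d ≈ 5.52 Hz

ω_d = ω_n√(1−ζ²) = 35.6·√0.951 = 34.7 rad/s.
f_d = ω_d/(2π) = 5.52 Hz.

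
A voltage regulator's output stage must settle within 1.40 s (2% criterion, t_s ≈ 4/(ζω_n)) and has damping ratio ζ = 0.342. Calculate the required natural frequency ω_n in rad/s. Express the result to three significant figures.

Rearranging t_s ≈ 4/(ζω_n) gives ω_n = 4/(ζ·t_s) = 4/(0.342 × 1.40) = 8.35 rad/s.

ω_n ≈ 8.35 rad/s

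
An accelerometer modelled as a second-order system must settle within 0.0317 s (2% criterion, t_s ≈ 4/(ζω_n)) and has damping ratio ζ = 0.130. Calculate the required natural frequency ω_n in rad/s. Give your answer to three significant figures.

ω_n ≈ 971 rad/s

Rearranging t_s ≈ 4/(ζω_n) gives ω_n = 4/(ζ·t_s) = 4/(0.130 × 0.0317) = 971 rad/s.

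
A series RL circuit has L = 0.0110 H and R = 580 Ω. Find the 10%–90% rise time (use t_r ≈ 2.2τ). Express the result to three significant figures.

t_r ≈ 0.0000417 s

τ = L/R = 0.0110/580 = 0.0000190 s.
t_r ≈ 2.2τ = 0.0000417 s.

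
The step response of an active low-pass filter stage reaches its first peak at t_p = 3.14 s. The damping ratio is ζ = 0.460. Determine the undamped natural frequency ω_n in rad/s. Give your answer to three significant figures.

Peak time t_p = π/ω_d, so ω_d = π/t_p = π/3.14 = 1.00 rad/s.
ω_n = ω_d/√(1−ζ²) = 1.00/√0.788 = 1.13 rad/s.

ω_n ≈ 1.13 rad/s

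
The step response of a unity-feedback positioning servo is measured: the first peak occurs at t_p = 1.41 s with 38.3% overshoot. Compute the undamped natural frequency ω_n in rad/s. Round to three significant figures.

The overshoot fixes ζ = −ln(OS)/√(π²+ln²(OS)) = 0.292.
t_p = π/ω_d ⇒ ω_d = 2.23 rad/s; then ω_n = ω_d/√(1−ζ²) = 2.33 rad/s.

ω_n ≈ 2.33 rad/s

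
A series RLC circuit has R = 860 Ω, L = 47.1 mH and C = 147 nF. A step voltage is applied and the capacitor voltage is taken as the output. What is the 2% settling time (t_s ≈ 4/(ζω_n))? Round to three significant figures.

For a series RLC circuit (capacitor voltage as output), ω_n = 1/√(LC) = 1/√(47.1 mH · 147 nF) = 12000 rad/s.
ζ = (R/2)·√(C/L) = (860/2)·√(147 nF/47.1 mH) = 0.760.
t_s ≈ 4/(ζω_n) = 0.000438 s.

t_s ≈ 0.000438 s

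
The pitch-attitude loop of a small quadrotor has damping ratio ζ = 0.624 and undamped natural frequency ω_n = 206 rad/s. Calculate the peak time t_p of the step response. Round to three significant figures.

t_p ≈ 0.0195 s

The damped frequency is ω_d = ω_n√(1−ζ²) = 206·√(1−0.389) = 161 rad/s.
Peak time t_p = π/ω_d = π/161 = 0.0195 s.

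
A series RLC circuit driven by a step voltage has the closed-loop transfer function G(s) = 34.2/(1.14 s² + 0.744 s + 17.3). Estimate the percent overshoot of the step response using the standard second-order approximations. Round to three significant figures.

Dividing through by 1.14: denominator becomes s² + 0.6526 s + 15.18.
So ω_n = √15.18 = 3.90 rad/s and ζ = 0.6526/(2·3.90) = 0.0838.
%OS = 100 e^{−πζ/√(1−ζ²)} with ζ = 0.0838 gives 76.8%.

%OS ≈ 76.8%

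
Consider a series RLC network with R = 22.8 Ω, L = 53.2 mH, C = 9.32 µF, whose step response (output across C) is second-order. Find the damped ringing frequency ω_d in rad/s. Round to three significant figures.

For a series RLC circuit (capacitor voltage as output), ω_n = 1/√(LC) = 1/√(53.2 mH · 9.32 µF) = 1420 rad/s.
ζ = (R/2)·√(C/L) = (22.8/2)·√(9.32 µF/53.2 mH) = 0.151.
ω_d = 1420·√(1 − 0.151²) = 1400 rad/s.

ω_d ≈ 1400 rad/s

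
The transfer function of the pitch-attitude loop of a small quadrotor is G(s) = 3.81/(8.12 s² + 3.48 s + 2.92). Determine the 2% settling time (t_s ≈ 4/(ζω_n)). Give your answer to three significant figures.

t_s ≈ 18.7 s

Dividing through by 8.12: denominator becomes s² + 0.4286 s + 0.3596.
So ω_n = √0.3596 = 0.600 rad/s and ζ = 0.4286/(2·0.600) = 0.357.
t_s ≈ 4/(ζω_n) = 18.7 s.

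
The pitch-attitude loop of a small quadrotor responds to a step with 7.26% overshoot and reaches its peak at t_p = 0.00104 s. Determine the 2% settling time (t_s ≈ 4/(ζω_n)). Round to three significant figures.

The overshoot fixes ζ = −ln(OS)/√(π²+ln²(OS)) = 0.641.
From t_p = π/ω_d, ω_d = π/0.00104 = 3020 rad/s, so ω_n = ω_d/√(1−ζ²) = 3940 rad/s.
t_s ≈ 4/(ζω_n) = 4/(0.641·3940) = 0.00159 s.

t_s ≈ 0.00159 s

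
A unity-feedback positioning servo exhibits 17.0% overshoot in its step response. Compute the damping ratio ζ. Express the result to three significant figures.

ζ ≈ 0.491

ζ = −ln(OS)/√(π² + (ln OS)²). With OS = 0.170, ln OS = −1.772 and ζ = 1.772/3.607 = 0.491.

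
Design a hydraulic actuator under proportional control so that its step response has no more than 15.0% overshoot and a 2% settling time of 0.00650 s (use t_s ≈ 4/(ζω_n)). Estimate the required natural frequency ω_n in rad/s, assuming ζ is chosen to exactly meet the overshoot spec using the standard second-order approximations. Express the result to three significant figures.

ζ = −ln(OS)/√(π² + (ln OS)²). With OS = 0.150, ln OS = −1.897 and ζ = 1.897/3.670 = 0.517.
From t_s ≈ 4/(ζω_n): ω_n = 4/(ζ·t_s) = 4/(0.517·0.00650) = 1190 rad/s.

ω_n ≈ 1190 rad/s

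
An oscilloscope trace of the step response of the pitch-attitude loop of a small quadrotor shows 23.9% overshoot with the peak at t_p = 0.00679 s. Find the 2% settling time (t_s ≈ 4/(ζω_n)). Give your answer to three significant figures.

From the overshoot, ζ = −ln(OS)/√(π²+ln²(OS)) = 0.415.
From t_p = π/ω_d, ω_d = π/0.00679 = 463 rad/s, so ω_n = ω_d/√(1−ζ²) = 508 rad/s.
t_s ≈ 4/(ζω_n) = 4/(0.415·508) = 0.0190 s.

t_s ≈ 0.0190 s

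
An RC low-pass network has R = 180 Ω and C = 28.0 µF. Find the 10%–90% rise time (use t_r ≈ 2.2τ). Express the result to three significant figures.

t_r ≈ 0.0111 s

τ = RC = 180 × 28.0 µF = 0.00504 s.
t_r ≈ 2.2τ = 0.0111 s.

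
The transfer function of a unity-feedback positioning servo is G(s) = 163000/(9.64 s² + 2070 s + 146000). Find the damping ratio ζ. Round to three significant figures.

Dividing through by 9.64: denominator becomes s² + 214.7 s + 15150.
So ω_n = √15150 = 123 rad/s and ζ = 214.7/(2·123) = 0.872.

ζ ≈ 0.872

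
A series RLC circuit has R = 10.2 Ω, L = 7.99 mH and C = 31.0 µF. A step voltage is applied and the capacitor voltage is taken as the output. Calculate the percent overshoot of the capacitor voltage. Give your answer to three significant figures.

%OS ≈ 34.9%

For a series RLC circuit (capacitor voltage as output), ω_n = 1/√(LC) = 1/√(7.99 mH · 31.0 µF) = 2010 rad/s.
ζ = (R/2)·√(C/L) = (10.2/2)·√(31.0 µF/7.99 mH) = 0.318.
%OS = 100·exp(−πζ/√(1−ζ²)) = 34.9%.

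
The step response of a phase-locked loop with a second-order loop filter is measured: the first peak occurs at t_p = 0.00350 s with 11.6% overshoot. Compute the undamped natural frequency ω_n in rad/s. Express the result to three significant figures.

ω_n ≈ 1090 rad/s

From the overshoot, ζ = −ln(OS)/√(π²+ln²(OS)) = 0.566.
From t_p = π/ω_d, ω_d = π/0.00350 = 898 rad/s, so ω_n = ω_d/√(1−ζ²) = 1090 rad/s.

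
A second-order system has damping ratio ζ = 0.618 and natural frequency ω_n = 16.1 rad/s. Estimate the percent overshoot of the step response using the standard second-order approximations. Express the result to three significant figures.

%OS ≈ 8.46%

For an underdamped second-order system, %OS = 100·exp(−πζ/√(1−ζ²)).
πζ/√(1−ζ²) = π·0.618/√(1−0.382) = 2.470, so %OS = 100·e^(−2.470) = 8.46%.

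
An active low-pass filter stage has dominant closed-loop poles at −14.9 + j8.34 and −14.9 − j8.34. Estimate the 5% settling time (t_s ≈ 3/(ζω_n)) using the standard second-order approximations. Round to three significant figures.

For poles at −σ ± jω_d, ζω_n = σ = 14.9, so t_s ≈ 3/σ = 0.201 s.

t_s ≈ 0.201 s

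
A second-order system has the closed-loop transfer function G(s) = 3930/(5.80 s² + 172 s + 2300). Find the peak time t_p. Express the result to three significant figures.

t_p ≈ 0.236 s

Dividing through by 5.80: denominator becomes s² + 29.66 s + 396.6.
So ω_n = √396.6 = 19.9 rad/s and ζ = 29.66/(2·19.9) = 0.745.
The damped frequency ω_d = ω_n√(1−ζ²) = 13.3 rad/s. t_p = π/ω_d = 0.236 s.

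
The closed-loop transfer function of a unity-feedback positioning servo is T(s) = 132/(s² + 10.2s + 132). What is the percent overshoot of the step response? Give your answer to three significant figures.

ω_n = √132 = 11.5 rad/s; ζ = 10.2/(2·11.5) = 0.444.
%OS = 100·exp(−πζ/√(1−ζ²)) = 21.1%.

%OS ≈ 21.1%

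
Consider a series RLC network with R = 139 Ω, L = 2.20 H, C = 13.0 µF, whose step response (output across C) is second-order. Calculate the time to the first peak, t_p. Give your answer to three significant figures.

t_p ≈ 0.0170 s

For a series RLC circuit (capacitor voltage as output), ω_n = 1/√(LC) = 1/√(2.20 H · 13.0 µF) = 187 rad/s.
ζ = (R/2)·√(C/L) = (139/2)·√(13.0 µF/2.20 H) = 0.169.
The damped frequency ω_d = ω_n√(1−ζ²) = 184 rad/s. t_p = π/ω_d = 0.0170 s.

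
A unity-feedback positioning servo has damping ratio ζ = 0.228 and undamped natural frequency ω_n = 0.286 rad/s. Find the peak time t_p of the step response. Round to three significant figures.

t_p ≈ 11.3 s

The damped frequency is ω_d = ω_n√(1−ζ²) = 0.286·√(1−0.0520) = 0.278 rad/s.
Peak time t_p = π/ω_d = π/0.278 = 11.3 s.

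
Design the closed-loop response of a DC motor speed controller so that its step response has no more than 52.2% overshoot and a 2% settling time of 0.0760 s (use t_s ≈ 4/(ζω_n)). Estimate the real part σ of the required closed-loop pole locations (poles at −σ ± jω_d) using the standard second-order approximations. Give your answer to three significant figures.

The settling-time spec alone fixes σ = ζω_n = 4/t_s = 4/0.0760 = 52.6.
(Overshoot then fixes ζ = 0.203 and hence ω_d = σ·√(1−ζ²)/ζ = 254 rad/s.)

σ ≈ 52.6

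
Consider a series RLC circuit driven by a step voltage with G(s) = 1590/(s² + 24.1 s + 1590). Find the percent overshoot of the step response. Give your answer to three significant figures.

ω_n = √1590 = 39.9 rad/s; ζ = 24.1/(2·39.9) = 0.302.
%OS = 100·exp(−πζ/√(1−ζ²)) = 36.9%.

%OS ≈ 36.9%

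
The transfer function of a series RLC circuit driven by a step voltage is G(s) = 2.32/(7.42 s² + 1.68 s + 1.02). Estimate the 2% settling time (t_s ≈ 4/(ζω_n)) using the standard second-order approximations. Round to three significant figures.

Dividing through by 7.42: denominator becomes s² + 0.2264 s + 0.1375.
So ω_n = √0.1375 = 0.371 rad/s and ζ = 0.2264/(2·0.371) = 0.305.
t_s ≈ 4/(ζω_n) = 35.3 s.

t_s ≈ 35.3 s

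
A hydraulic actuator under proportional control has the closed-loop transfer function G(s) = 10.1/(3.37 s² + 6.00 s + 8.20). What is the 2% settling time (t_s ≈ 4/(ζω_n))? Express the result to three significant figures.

t_s ≈ 4.49 s

Dividing through by 3.37: denominator becomes s² + 1.780 s + 2.433.
So ω_n = √2.433 = 1.56 rad/s and ζ = 1.780/(2·1.56) = 0.571.
t_s ≈ 4/(ζω_n) = 4.49 s.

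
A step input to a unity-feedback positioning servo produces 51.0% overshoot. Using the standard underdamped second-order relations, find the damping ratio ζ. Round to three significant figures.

ζ = −ln(OS)/√(π² + (ln OS)²). With OS = 0.510, ln OS = −0.6733 and ζ = 0.6733/3.213 = 0.210.

ζ ≈ 0.210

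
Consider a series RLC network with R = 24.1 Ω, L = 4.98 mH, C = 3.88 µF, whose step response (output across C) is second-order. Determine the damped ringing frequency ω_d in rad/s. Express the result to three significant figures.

ω_d ≈ 6770 rad/s

For a series RLC circuit (capacitor voltage as output), ω_n = 1/√(LC) = 1/√(4.98 mH · 3.88 µF) = 7190 rad/s.
ζ = (R/2)·√(C/L) = (24.1/2)·√(3.88 µF/4.98 mH) = 0.336.
The damped frequency ω_d = ω_n√(1−ζ²) = 6770 rad/s.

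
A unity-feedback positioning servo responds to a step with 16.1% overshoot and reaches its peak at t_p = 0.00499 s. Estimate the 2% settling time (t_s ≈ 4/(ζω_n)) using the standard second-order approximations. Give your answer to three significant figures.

t_s ≈ 0.0109 s

The overshoot fixes ζ = −ln(OS)/√(π²+ln²(OS)) = 0.503.
t_p = π/ω_d ⇒ ω_d = 630 rad/s; then ω_n = ω_d/√(1−ζ²) = 728 rad/s.
t_s ≈ 4/(ζω_n) = 4/(0.503·728) = 0.0109 s.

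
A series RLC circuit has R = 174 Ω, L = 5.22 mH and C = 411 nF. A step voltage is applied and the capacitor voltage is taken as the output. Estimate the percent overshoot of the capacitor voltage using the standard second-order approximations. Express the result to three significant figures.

%OS ≈ 2.20%

For a series RLC circuit (capacitor voltage as output), ω_n = 1/√(LC) = 1/√(5.22 mH · 411 nF) = 21600 rad/s.
ζ = (R/2)·√(C/L) = (174/2)·√(411 nF/5.22 mH) = 0.772.
%OS = 100 e^{−πζ/√(1−ζ²)} with ζ = 0.772 gives 2.20%.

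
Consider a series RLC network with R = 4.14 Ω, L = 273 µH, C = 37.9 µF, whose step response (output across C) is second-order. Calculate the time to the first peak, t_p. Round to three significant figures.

For a series RLC circuit (capacitor voltage as output), ω_n = 1/√(LC) = 1/√(273 µH · 37.9 µF) = 9830 rad/s.
ζ = (R/2)·√(C/L) = (4.14/2)·√(37.9 µF/273 µH) = 0.771.
ω_d = ω_n√(1−ζ²) = 6260 rad/s. t_p = π/ω_d = 0.000502 s.

t_p ≈ 0.000502 s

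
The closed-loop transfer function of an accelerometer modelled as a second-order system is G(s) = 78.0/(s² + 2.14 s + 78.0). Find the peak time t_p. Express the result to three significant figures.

t_p ≈ 0.358 s

ω_n = √78.0 = 8.83 rad/s; ζ = 2.14/(2·8.83) = 0.121.
ω_d = ω_n√(1−ζ²) = 8.77 rad/s. Then t_p = π/ω_d = 0.358 s.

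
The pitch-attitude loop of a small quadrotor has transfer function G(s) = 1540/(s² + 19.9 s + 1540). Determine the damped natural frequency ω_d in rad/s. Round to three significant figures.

Comparing the denominator to s² + 2ζω_n s + ω_n²: ω_n = √1540 = 39.2 rad/s, and 2ζω_n = 19.9 so ζ = 19.9/(2·39.2) = 0.254.
ω_d = ω_n√(1−ζ²) = 38.0 rad/s.

ω_d ≈ 38.0 rad/s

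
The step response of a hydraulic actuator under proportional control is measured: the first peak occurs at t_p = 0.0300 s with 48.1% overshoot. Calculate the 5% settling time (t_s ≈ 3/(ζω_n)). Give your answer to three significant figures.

t_s ≈ 0.123 s

ζ from %OS: ζ = |ln 0.481|/√(π²+ln²0.481) = 0.227.
t_p = π/ω_d ⇒ ω_d = 105 rad/s; then ω_n = ω_d/√(1−ζ²) = 108 rad/s.
t_s ≈ 3/(ζω_n) = 3/(0.227·108) = 0.123 s.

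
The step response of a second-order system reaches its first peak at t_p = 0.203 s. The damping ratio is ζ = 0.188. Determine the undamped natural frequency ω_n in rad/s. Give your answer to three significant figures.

ω_n ≈ 15.8 rad/s

Peak time t_p = π/ω_d, so ω_d = π/t_p = π/0.203 = 15.5 rad/s.
ω_n = ω_d/√(1−ζ²) = 15.5/√0.965 = 15.8 rad/s.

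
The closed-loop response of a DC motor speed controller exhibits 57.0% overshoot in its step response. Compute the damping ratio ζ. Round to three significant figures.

Inverting the overshoot relation: ζ = |ln 0.570|/√(π² + ln²0.570) = 0.176.

ζ ≈ 0.176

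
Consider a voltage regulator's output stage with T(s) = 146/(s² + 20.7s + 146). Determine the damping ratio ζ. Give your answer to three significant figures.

ζ ≈ 0.857

ω_n = √146 = 12.1 rad/s; ζ = 20.7/(2·12.1) = 0.857.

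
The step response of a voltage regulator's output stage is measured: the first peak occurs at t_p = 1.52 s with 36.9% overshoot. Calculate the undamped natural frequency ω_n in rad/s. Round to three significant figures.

ω_n ≈ 2.17 rad/s

From the overshoot, ζ = −ln(OS)/√(π²+ln²(OS)) = 0.302.
t_p = π/ω_d ⇒ ω_d = 2.07 rad/s; then ω_n = ω_d/√(1−ζ²) = 2.17 rad/s.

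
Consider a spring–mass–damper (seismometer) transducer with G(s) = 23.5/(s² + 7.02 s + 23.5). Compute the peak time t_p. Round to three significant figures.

t_p ≈ 0.940 s

Comparing the denominator to s² + 2ζω_n s + ω_n²: ω_n = √23.5 = 4.85 rad/s, and 2ζω_n = 7.02 so ζ = 7.02/(2·4.85) = 0.724.
ω_d = ω_n√(1−ζ²) = 3.34 rad/s. Then t_p = π/ω_d = 0.940 s.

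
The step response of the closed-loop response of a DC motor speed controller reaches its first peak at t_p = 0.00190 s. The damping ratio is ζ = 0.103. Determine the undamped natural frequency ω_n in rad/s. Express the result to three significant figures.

Peak time t_p = π/ω_d, so ω_d = π/t_p = π/0.00190 = 1650 rad/s.
ω_n = ω_d/√(1−ζ²) = 1650/√0.989 = 1660 rad/s.

ω_n ≈ 1660 rad/s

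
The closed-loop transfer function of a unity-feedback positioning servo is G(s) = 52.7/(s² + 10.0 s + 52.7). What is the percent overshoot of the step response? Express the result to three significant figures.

Comparing the denominator to s² + 2ζω_n s + ω_n²: ω_n = √52.7 = 7.26 rad/s, and 2ζω_n = 10.0 so ζ = 10.0/(2·7.26) = 0.689.
%OS = 100 e^{−πζ/√(1−ζ²)} with ζ = 0.689 gives 5.06%.

%OS ≈ 5.06%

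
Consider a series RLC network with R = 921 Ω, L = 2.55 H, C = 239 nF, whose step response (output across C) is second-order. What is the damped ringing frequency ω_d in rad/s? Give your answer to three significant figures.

For a series RLC circuit (capacitor voltage as output), ω_n = 1/√(LC) = 1/√(2.55 H · 239 nF) = 1280 rad/s.
ζ = (R/2)·√(C/L) = (921/2)·√(239 nF/2.55 H) = 0.141.
ω_d = ω_n√(1−ζ²) = 1270 rad/s.

ω_d ≈ 1270 rad/s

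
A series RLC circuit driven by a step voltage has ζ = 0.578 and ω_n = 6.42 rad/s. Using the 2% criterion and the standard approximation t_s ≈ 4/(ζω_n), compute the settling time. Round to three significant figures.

t_s ≈ 1.08 s

t_s ≈ 4/(ζω_n) = 4/(0.578 × 6.42) = 1.08 s.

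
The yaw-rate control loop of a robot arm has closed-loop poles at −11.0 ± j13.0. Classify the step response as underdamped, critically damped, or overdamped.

Since the poles form a complex-conjugate pair with nonzero imaginary part, the response is underdamped.

underdamped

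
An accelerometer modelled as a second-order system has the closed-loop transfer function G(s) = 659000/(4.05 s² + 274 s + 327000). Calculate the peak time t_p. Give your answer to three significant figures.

t_p ≈ 0.0111 s

Dividing through by 4.05: denominator becomes s² + 67.65 s + 80740.
So ω_n = √80740 = 284 rad/s and ζ = 67.65/(2·284) = 0.119.
The damped frequency ω_d = ω_n√(1−ζ²) = 282 rad/s. t_p = π/ω_d = 0.0111 s.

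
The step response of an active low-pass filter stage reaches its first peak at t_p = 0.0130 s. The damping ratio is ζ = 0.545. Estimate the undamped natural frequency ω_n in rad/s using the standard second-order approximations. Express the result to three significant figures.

Peak time t_p = π/ω_d, so ω_d = π/t_p = π/0.0130 = 242 rad/s.
ω_n = ω_d/√(1−ζ²) = 242/√0.703 = 288 rad/s.

ω_n ≈ 288 rad/s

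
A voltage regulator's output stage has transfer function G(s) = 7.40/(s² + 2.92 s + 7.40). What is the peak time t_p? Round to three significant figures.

t_p ≈ 1.37 s

ω_n = √7.40 = 2.72 rad/s; ζ = 2.92/(2·2.72) = 0.537.
The damped frequency ω_d = ω_n√(1−ζ²) = 2.30 rad/s. Then t_p = π/ω_d = 1.37 s.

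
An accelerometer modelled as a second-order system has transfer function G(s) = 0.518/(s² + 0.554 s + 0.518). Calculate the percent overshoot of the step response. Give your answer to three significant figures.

Comparing the denominator to s² + 2ζω_n s + ω_n²: ω_n = √0.518 = 0.720 rad/s, and 2ζω_n = 0.554 so ζ = 0.554/(2·0.720) = 0.385.
%OS = 100 e^{−πζ/√(1−ζ²)} with ζ = 0.385 gives 27.0%.

%OS ≈ 27.0%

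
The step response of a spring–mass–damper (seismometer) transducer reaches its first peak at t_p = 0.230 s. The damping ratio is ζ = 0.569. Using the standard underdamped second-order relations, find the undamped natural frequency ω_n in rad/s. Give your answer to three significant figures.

Peak time t_p = π/ω_d, so ω_d = π/t_p = π/0.230 = 13.7 rad/s.
ω_n = ω_d/√(1−ζ²) = 13.7/√0.676 = 16.6 rad/s.

ω_n ≈ 16.6 rad/s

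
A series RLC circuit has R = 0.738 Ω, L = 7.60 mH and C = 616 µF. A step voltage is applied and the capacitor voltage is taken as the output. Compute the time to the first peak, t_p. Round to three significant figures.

t_p ≈ 0.00684 s

For a series RLC circuit (capacitor voltage as output), ω_n = 1/√(LC) = 1/√(7.60 mH · 616 µF) = 462 rad/s.
ζ = (R/2)·√(C/L) = (0.738/2)·√(616 µF/7.60 mH) = 0.105.
ω_d = ω_n√(1−ζ²) = 460 rad/s. t_p = π/ω_d = 0.00684 s.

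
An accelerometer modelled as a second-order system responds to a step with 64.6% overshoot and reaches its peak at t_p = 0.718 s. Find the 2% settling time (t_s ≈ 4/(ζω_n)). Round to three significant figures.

t_s ≈ 6.57 s

ζ from %OS: ζ = |ln 0.646|/√(π²+ln²0.646) = 0.138.
t_p = π/ω_d ⇒ ω_d = 4.38 rad/s; then ω_n = ω_d/√(1−ζ²) = 4.42 rad/s.
t_s ≈ 4/(ζω_n) = 4/(0.138·4.42) = 6.57 s.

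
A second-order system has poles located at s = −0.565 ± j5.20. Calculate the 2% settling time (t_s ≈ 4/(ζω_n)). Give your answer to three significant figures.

For poles at −σ ± jω_d, ζω_n = σ = 0.565, so t_s ≈ 4/σ = 7.08 s.

t_s ≈ 7.08 s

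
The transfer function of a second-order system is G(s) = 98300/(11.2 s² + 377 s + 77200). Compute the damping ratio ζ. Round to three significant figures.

ζ ≈ 0.203

Dividing through by 11.2: denominator becomes s² + 33.66 s + 6893.
So ω_n = √6893 = 83.0 rad/s and ζ = 33.66/(2·83.0) = 0.203.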